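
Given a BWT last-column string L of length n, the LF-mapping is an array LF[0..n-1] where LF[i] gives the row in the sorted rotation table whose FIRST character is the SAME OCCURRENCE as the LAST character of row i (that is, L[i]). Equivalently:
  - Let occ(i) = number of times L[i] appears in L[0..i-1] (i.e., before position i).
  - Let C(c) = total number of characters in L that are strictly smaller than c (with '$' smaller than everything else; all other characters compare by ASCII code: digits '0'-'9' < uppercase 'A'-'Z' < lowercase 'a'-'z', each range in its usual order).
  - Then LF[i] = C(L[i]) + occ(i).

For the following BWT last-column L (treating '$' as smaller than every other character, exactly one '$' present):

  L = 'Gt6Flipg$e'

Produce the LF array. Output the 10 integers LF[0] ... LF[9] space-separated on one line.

Answer: 3 9 1 2 7 6 8 5 0 4

Derivation:
Char counts: '$':1, '6':1, 'F':1, 'G':1, 'e':1, 'g':1, 'i':1, 'l':1, 'p':1, 't':1
C (first-col start): C('$')=0, C('6')=1, C('F')=2, C('G')=3, C('e')=4, C('g')=5, C('i')=6, C('l')=7, C('p')=8, C('t')=9
L[0]='G': occ=0, LF[0]=C('G')+0=3+0=3
L[1]='t': occ=0, LF[1]=C('t')+0=9+0=9
L[2]='6': occ=0, LF[2]=C('6')+0=1+0=1
L[3]='F': occ=0, LF[3]=C('F')+0=2+0=2
L[4]='l': occ=0, LF[4]=C('l')+0=7+0=7
L[5]='i': occ=0, LF[5]=C('i')+0=6+0=6
L[6]='p': occ=0, LF[6]=C('p')+0=8+0=8
L[7]='g': occ=0, LF[7]=C('g')+0=5+0=5
L[8]='$': occ=0, LF[8]=C('$')+0=0+0=0
L[9]='e': occ=0, LF[9]=C('e')+0=4+0=4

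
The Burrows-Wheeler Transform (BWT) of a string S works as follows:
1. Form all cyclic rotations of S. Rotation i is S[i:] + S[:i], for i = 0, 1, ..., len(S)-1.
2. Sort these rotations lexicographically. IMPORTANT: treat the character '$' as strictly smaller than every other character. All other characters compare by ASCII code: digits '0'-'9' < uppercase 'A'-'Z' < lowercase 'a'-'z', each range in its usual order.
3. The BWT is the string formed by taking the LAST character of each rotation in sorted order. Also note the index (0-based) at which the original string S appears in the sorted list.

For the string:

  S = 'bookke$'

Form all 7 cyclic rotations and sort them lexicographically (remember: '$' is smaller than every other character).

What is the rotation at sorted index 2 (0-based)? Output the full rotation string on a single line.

All 7 rotations (rotation i = S[i:]+S[:i]):
  rot[0] = bookke$
  rot[1] = ookke$b
  rot[2] = okke$bo
  rot[3] = kke$boo
  rot[4] = ke$book
  rot[5] = e$bookk
  rot[6] = $bookke
Sorted (with $ < everything):
  sorted[0] = $bookke
  sorted[1] = bookke$
  sorted[2] = e$bookk
  sorted[3] = ke$book
  sorted[4] = kke$boo
  sorted[5] = okke$bo
  sorted[6] = ookke$b
sorted[2] = e$bookk

Answer: e$bookk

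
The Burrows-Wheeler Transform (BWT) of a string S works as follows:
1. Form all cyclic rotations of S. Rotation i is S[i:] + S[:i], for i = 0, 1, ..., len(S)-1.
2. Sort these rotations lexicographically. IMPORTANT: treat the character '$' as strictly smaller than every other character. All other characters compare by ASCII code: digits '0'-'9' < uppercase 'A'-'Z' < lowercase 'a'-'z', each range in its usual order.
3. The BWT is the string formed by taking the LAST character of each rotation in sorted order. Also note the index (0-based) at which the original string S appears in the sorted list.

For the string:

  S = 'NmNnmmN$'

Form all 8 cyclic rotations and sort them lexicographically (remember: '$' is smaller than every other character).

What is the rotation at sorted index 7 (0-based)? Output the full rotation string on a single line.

All 8 rotations (rotation i = S[i:]+S[:i]):
  rot[0] = NmNnmmN$
  rot[1] = mNnmmN$N
  rot[2] = NnmmN$Nm
  rot[3] = nmmN$NmN
  rot[4] = mmN$NmNn
  rot[5] = mN$NmNnm
  rot[6] = N$NmNnmm
  rot[7] = $NmNnmmN
Sorted (with $ < everything):
  sorted[0] = $NmNnmmN
  sorted[1] = N$NmNnmm
  sorted[2] = NmNnmmN$
  sorted[3] = NnmmN$Nm
  sorted[4] = mN$NmNnm
  sorted[5] = mNnmmN$N
  sorted[6] = mmN$NmNn
  sorted[7] = nmmN$NmN
sorted[7] = nmmN$NmN

Answer: nmmN$NmN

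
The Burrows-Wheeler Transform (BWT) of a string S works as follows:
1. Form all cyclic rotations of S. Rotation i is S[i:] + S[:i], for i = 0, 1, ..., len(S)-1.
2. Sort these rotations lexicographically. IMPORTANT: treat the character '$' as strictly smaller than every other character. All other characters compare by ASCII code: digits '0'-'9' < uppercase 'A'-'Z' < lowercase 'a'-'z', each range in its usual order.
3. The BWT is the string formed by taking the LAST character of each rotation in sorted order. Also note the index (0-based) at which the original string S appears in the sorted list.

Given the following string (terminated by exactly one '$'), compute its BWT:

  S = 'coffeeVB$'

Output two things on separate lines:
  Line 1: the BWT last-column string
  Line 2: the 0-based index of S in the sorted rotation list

Answer: BVe$effoc
3

Derivation:
All 9 rotations (rotation i = S[i:]+S[:i]):
  rot[0] = coffeeVB$
  rot[1] = offeeVB$c
  rot[2] = ffeeVB$co
  rot[3] = feeVB$cof
  rot[4] = eeVB$coff
  rot[5] = eVB$coffe
  rot[6] = VB$coffee
  rot[7] = B$coffeeV
  rot[8] = $coffeeVB
Sorted (with $ < everything):
  sorted[0] = $coffeeVB  (last char: 'B')
  sorted[1] = B$coffeeV  (last char: 'V')
  sorted[2] = VB$coffee  (last char: 'e')
  sorted[3] = coffeeVB$  (last char: '$')
  sorted[4] = eVB$coffe  (last char: 'e')
  sorted[5] = eeVB$coff  (last char: 'f')
  sorted[6] = feeVB$cof  (last char: 'f')
  sorted[7] = ffeeVB$co  (last char: 'o')
  sorted[8] = offeeVB$c  (last char: 'c')
Last column: BVe$effoc
Original string S is at sorted index 3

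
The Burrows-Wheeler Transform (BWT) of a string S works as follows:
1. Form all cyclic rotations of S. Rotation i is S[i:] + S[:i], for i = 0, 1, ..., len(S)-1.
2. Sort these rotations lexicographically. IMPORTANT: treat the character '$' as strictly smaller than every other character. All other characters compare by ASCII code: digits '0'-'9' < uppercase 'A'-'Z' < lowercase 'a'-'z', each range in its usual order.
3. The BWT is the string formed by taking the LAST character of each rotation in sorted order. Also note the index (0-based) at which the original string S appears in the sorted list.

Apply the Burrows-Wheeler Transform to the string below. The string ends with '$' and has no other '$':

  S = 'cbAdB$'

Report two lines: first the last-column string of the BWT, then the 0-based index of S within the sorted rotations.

Answer: Bbdc$A
4

Derivation:
All 6 rotations (rotation i = S[i:]+S[:i]):
  rot[0] = cbAdB$
  rot[1] = bAdB$c
  rot[2] = AdB$cb
  rot[3] = dB$cbA
  rot[4] = B$cbAd
  rot[5] = $cbAdB
Sorted (with $ < everything):
  sorted[0] = $cbAdB  (last char: 'B')
  sorted[1] = AdB$cb  (last char: 'b')
  sorted[2] = B$cbAd  (last char: 'd')
  sorted[3] = bAdB$c  (last char: 'c')
  sorted[4] = cbAdB$  (last char: '$')
  sorted[5] = dB$cbA  (last char: 'A')
Last column: Bbdc$A
Original string S is at sorted index 4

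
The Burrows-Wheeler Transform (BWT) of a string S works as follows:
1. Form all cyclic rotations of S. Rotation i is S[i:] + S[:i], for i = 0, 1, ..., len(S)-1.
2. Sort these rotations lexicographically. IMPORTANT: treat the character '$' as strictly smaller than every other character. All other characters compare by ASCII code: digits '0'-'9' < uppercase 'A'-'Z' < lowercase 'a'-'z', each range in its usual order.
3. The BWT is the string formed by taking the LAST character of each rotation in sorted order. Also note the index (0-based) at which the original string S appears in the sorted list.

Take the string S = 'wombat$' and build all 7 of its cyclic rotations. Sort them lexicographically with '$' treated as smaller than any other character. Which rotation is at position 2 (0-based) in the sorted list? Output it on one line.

All 7 rotations (rotation i = S[i:]+S[:i]):
  rot[0] = wombat$
  rot[1] = ombat$w
  rot[2] = mbat$wo
  rot[3] = bat$wom
  rot[4] = at$womb
  rot[5] = t$womba
  rot[6] = $wombat
Sorted (with $ < everything):
  sorted[0] = $wombat
  sorted[1] = at$womb
  sorted[2] = bat$wom
  sorted[3] = mbat$wo
  sorted[4] = ombat$w
  sorted[5] = t$womba
  sorted[6] = wombat$
sorted[2] = bat$wom

Answer: bat$wom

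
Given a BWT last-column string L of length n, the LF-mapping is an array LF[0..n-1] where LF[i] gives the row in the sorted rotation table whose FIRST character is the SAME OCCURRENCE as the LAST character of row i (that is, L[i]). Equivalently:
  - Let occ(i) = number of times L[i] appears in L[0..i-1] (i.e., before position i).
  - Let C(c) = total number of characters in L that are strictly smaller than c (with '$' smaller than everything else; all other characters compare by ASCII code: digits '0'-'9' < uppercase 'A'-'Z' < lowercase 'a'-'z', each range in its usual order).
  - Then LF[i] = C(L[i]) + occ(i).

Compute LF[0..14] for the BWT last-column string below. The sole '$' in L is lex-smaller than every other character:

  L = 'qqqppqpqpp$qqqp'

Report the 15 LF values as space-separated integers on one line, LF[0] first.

Answer: 7 8 9 1 2 10 3 11 4 5 0 12 13 14 6

Derivation:
Char counts: '$':1, 'p':6, 'q':8
C (first-col start): C('$')=0, C('p')=1, C('q')=7
L[0]='q': occ=0, LF[0]=C('q')+0=7+0=7
L[1]='q': occ=1, LF[1]=C('q')+1=7+1=8
L[2]='q': occ=2, LF[2]=C('q')+2=7+2=9
L[3]='p': occ=0, LF[3]=C('p')+0=1+0=1
L[4]='p': occ=1, LF[4]=C('p')+1=1+1=2
L[5]='q': occ=3, LF[5]=C('q')+3=7+3=10
L[6]='p': occ=2, LF[6]=C('p')+2=1+2=3
L[7]='q': occ=4, LF[7]=C('q')+4=7+4=11
L[8]='p': occ=3, LF[8]=C('p')+3=1+3=4
L[9]='p': occ=4, LF[9]=C('p')+4=1+4=5
L[10]='$': occ=0, LF[10]=C('$')+0=0+0=0
L[11]='q': occ=5, LF[11]=C('q')+5=7+5=12
L[12]='q': occ=6, LF[12]=C('q')+6=7+6=13
L[13]='q': occ=7, LF[13]=C('q')+7=7+7=14
L[14]='p': occ=5, LF[14]=C('p')+5=1+5=6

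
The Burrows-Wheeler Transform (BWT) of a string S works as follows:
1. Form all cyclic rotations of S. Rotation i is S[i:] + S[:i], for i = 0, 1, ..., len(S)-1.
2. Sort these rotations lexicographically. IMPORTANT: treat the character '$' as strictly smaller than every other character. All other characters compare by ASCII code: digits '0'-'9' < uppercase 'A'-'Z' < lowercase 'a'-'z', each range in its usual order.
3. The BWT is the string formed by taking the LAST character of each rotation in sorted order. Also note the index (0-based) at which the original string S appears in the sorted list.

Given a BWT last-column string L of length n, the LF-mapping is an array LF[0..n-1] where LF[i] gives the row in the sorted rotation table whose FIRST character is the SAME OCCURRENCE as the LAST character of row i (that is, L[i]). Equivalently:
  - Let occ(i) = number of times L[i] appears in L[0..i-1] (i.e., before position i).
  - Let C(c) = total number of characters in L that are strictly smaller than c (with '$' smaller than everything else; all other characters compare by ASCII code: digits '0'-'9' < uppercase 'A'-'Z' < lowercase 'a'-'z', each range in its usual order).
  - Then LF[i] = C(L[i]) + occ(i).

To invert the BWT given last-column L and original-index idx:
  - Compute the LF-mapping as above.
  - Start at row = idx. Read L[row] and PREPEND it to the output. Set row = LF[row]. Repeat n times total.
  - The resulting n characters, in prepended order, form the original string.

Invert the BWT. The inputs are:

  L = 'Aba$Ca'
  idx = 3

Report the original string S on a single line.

LF mapping: 1 5 3 0 2 4
Walk LF starting at row 3, prepending L[row]:
  step 1: row=3, L[3]='$', prepend. Next row=LF[3]=0
  step 2: row=0, L[0]='A', prepend. Next row=LF[0]=1
  step 3: row=1, L[1]='b', prepend. Next row=LF[1]=5
  step 4: row=5, L[5]='a', prepend. Next row=LF[5]=4
  step 5: row=4, L[4]='C', prepend. Next row=LF[4]=2
  step 6: row=2, L[2]='a', prepend. Next row=LF[2]=3
Reversed output: aCabA$

Answer: aCabA$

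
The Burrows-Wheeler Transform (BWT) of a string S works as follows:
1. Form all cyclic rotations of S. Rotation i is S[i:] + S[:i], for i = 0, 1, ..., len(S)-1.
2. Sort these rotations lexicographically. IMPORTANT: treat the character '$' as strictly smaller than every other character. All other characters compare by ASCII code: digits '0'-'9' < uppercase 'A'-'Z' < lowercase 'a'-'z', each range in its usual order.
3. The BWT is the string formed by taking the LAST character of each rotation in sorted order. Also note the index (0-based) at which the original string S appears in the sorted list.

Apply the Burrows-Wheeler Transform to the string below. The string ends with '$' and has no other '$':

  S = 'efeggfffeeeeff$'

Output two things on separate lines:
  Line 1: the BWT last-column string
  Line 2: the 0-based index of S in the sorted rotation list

Answer: ffee$efffeefgge
4

Derivation:
All 15 rotations (rotation i = S[i:]+S[:i]):
  rot[0] = efeggfffeeeeff$
  rot[1] = feggfffeeeeff$e
  rot[2] = eggfffeeeeff$ef
  rot[3] = ggfffeeeeff$efe
  rot[4] = gfffeeeeff$efeg
  rot[5] = fffeeeeff$efegg
  rot[6] = ffeeeeff$efeggf
  rot[7] = feeeeff$efeggff
  rot[8] = eeeeff$efeggfff
  rot[9] = eeeff$efeggfffe
  rot[10] = eeff$efeggfffee
  rot[11] = eff$efeggfffeee
  rot[12] = ff$efeggfffeeee
  rot[13] = f$efeggfffeeeef
  rot[14] = $efeggfffeeeeff
Sorted (with $ < everything):
  sorted[0] = $efeggfffeeeeff  (last char: 'f')
  sorted[1] = eeeeff$efeggfff  (last char: 'f')
  sorted[2] = eeeff$efeggfffe  (last char: 'e')
  sorted[3] = eeff$efeggfffee  (last char: 'e')
  sorted[4] = efeggfffeeeeff$  (last char: '$')
  sorted[5] = eff$efeggfffeee  (last char: 'e')
  sorted[6] = eggfffeeeeff$ef  (last char: 'f')
  sorted[7] = f$efeggfffeeeef  (last char: 'f')
  sorted[8] = feeeeff$efeggff  (last char: 'f')
  sorted[9] = feggfffeeeeff$e  (last char: 'e')
  sorted[10] = ff$efeggfffeeee  (last char: 'e')
  sorted[11] = ffeeeeff$efeggf  (last char: 'f')
  sorted[12] = fffeeeeff$efegg  (last char: 'g')
  sorted[13] = gfffeeeeff$efeg  (last char: 'g')
  sorted[14] = ggfffeeeeff$efe  (last char: 'e')
Last column: ffee$efffeefgge
Original string S is at sorted index 4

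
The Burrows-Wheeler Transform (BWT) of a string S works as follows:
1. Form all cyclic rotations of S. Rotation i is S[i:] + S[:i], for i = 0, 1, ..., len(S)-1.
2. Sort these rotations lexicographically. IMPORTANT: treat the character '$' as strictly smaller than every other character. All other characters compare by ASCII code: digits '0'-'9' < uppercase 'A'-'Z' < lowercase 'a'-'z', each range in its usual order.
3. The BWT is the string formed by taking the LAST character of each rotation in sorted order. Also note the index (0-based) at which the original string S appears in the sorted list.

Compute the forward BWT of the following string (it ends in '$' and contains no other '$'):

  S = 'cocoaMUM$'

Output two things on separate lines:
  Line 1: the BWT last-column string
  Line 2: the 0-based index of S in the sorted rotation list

All 9 rotations (rotation i = S[i:]+S[:i]):
  rot[0] = cocoaMUM$
  rot[1] = ocoaMUM$c
  rot[2] = coaMUM$co
  rot[3] = oaMUM$coc
  rot[4] = aMUM$coco
  rot[5] = MUM$cocoa
  rot[6] = UM$cocoaM
  rot[7] = M$cocoaMU
  rot[8] = $cocoaMUM
Sorted (with $ < everything):
  sorted[0] = $cocoaMUM  (last char: 'M')
  sorted[1] = M$cocoaMU  (last char: 'U')
  sorted[2] = MUM$cocoa  (last char: 'a')
  sorted[3] = UM$cocoaM  (last char: 'M')
  sorted[4] = aMUM$coco  (last char: 'o')
  sorted[5] = coaMUM$co  (last char: 'o')
  sorted[6] = cocoaMUM$  (last char: '$')
  sorted[7] = oaMUM$coc  (last char: 'c')
  sorted[8] = ocoaMUM$c  (last char: 'c')
Last column: MUaMoo$cc
Original string S is at sorted index 6

Answer: MUaMoo$cc
6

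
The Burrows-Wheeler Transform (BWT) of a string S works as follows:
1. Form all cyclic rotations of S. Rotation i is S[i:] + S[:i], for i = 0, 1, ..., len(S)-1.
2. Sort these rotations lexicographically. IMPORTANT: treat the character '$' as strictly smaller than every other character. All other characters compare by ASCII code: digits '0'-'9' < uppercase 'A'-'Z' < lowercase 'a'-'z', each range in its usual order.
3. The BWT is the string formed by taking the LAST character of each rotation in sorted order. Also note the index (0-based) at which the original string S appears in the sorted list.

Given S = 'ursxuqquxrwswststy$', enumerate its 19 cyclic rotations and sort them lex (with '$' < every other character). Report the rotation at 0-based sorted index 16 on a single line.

Answer: xrwswststy$ursxuqqu

Derivation:
All 19 rotations (rotation i = S[i:]+S[:i]):
  rot[0] = ursxuqquxrwswststy$
  rot[1] = rsxuqquxrwswststy$u
  rot[2] = sxuqquxrwswststy$ur
  rot[3] = xuqquxrwswststy$urs
  rot[4] = uqquxrwswststy$ursx
  rot[5] = qquxrwswststy$ursxu
  rot[6] = quxrwswststy$ursxuq
  rot[7] = uxrwswststy$ursxuqq
  rot[8] = xrwswststy$ursxuqqu
  rot[9] = rwswststy$ursxuqqux
  rot[10] = wswststy$ursxuqquxr
  rot[11] = swststy$ursxuqquxrw
  rot[12] = wststy$ursxuqquxrws
  rot[13] = ststy$ursxuqquxrwsw
  rot[14] = tsty$ursxuqquxrwsws
  rot[15] = sty$ursxuqquxrwswst
  rot[16] = ty$ursxuqquxrwswsts
  rot[17] = y$ursxuqquxrwswstst
  rot[18] = $ursxuqquxrwswststy
Sorted (with $ < everything):
  sorted[0] = $ursxuqquxrwswststy
  sorted[1] = qquxrwswststy$ursxu
  sorted[2] = quxrwswststy$ursxuq
  sorted[3] = rsxuqquxrwswststy$u
  sorted[4] = rwswststy$ursxuqqux
  sorted[5] = ststy$ursxuqquxrwsw
  sorted[6] = sty$ursxuqquxrwswst
  sorted[7] = swststy$ursxuqquxrw
  sorted[8] = sxuqquxrwswststy$ur
  sorted[9] = tsty$ursxuqquxrwsws
  sorted[10] = ty$ursxuqquxrwswsts
  sorted[11] = uqquxrwswststy$ursx
  sorted[12] = ursxuqquxrwswststy$
  sorted[13] = uxrwswststy$ursxuqq
  sorted[14] = wststy$ursxuqquxrws
  sorted[15] = wswststy$ursxuqquxr
  sorted[16] = xrwswststy$ursxuqqu
  sorted[17] = xuqquxrwswststy$urs
  sorted[18] = y$ursxuqquxrwswstst
sorted[16] = xrwswststy$ursxuqqu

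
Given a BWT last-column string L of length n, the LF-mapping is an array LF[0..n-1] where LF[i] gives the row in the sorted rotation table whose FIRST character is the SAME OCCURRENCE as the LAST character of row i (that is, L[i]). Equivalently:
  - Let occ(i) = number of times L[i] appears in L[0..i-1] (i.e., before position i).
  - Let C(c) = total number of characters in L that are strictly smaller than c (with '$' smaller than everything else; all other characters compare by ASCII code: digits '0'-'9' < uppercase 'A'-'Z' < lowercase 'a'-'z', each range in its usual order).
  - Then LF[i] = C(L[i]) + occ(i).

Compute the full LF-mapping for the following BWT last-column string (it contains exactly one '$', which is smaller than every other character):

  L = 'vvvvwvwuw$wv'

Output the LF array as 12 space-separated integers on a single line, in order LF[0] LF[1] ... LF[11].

Answer: 2 3 4 5 8 6 9 1 10 0 11 7

Derivation:
Char counts: '$':1, 'u':1, 'v':6, 'w':4
C (first-col start): C('$')=0, C('u')=1, C('v')=2, C('w')=8
L[0]='v': occ=0, LF[0]=C('v')+0=2+0=2
L[1]='v': occ=1, LF[1]=C('v')+1=2+1=3
L[2]='v': occ=2, LF[2]=C('v')+2=2+2=4
L[3]='v': occ=3, LF[3]=C('v')+3=2+3=5
L[4]='w': occ=0, LF[4]=C('w')+0=8+0=8
L[5]='v': occ=4, LF[5]=C('v')+4=2+4=6
L[6]='w': occ=1, LF[6]=C('w')+1=8+1=9
L[7]='u': occ=0, LF[7]=C('u')+0=1+0=1
L[8]='w': occ=2, LF[8]=C('w')+2=8+2=10
L[9]='$': occ=0, LF[9]=C('$')+0=0+0=0
L[10]='w': occ=3, LF[10]=C('w')+3=8+3=11
L[11]='v': occ=5, LF[11]=C('v')+5=2+5=7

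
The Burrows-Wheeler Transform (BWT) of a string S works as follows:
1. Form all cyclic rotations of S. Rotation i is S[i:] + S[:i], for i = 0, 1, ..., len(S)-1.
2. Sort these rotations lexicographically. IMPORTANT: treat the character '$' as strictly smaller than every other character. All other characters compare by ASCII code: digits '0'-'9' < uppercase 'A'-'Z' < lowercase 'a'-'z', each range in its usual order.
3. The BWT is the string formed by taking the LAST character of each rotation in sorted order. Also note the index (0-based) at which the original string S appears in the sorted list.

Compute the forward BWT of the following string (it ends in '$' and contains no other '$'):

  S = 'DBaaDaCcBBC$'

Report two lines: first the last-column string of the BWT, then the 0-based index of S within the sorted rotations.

All 12 rotations (rotation i = S[i:]+S[:i]):
  rot[0] = DBaaDaCcBBC$
  rot[1] = BaaDaCcBBC$D
  rot[2] = aaDaCcBBC$DB
  rot[3] = aDaCcBBC$DBa
  rot[4] = DaCcBBC$DBaa
  rot[5] = aCcBBC$DBaaD
  rot[6] = CcBBC$DBaaDa
  rot[7] = cBBC$DBaaDaC
  rot[8] = BBC$DBaaDaCc
  rot[9] = BC$DBaaDaCcB
  rot[10] = C$DBaaDaCcBB
  rot[11] = $DBaaDaCcBBC
Sorted (with $ < everything):
  sorted[0] = $DBaaDaCcBBC  (last char: 'C')
  sorted[1] = BBC$DBaaDaCc  (last char: 'c')
  sorted[2] = BC$DBaaDaCcB  (last char: 'B')
  sorted[3] = BaaDaCcBBC$D  (last char: 'D')
  sorted[4] = C$DBaaDaCcBB  (last char: 'B')
  sorted[5] = CcBBC$DBaaDa  (last char: 'a')
  sorted[6] = DBaaDaCcBBC$  (last char: '$')
  sorted[7] = DaCcBBC$DBaa  (last char: 'a')
  sorted[8] = aCcBBC$DBaaD  (last char: 'D')
  sorted[9] = aDaCcBBC$DBa  (last char: 'a')
  sorted[10] = aaDaCcBBC$DB  (last char: 'B')
  sorted[11] = cBBC$DBaaDaC  (last char: 'C')
Last column: CcBDBa$aDaBC
Original string S is at sorted index 6

Answer: CcBDBa$aDaBC
6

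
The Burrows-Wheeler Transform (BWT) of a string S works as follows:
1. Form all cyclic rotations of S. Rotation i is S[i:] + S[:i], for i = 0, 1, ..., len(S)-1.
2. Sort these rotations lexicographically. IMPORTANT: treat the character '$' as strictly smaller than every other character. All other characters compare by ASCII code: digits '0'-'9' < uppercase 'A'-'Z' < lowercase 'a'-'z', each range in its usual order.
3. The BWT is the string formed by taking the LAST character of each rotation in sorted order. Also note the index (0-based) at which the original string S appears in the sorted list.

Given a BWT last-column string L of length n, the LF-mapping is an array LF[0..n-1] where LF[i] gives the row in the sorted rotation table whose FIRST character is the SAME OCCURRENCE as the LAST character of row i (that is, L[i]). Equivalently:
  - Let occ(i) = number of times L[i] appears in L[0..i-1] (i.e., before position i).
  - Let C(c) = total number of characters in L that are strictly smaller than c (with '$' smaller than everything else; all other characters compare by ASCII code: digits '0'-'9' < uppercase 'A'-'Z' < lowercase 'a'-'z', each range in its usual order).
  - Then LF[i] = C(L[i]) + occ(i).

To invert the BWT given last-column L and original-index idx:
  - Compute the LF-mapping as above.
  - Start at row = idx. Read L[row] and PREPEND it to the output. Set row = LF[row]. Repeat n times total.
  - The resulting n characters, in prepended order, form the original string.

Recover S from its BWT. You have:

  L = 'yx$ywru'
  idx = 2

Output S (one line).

Answer: uywxry$

Derivation:
LF mapping: 5 4 0 6 3 1 2
Walk LF starting at row 2, prepending L[row]:
  step 1: row=2, L[2]='$', prepend. Next row=LF[2]=0
  step 2: row=0, L[0]='y', prepend. Next row=LF[0]=5
  step 3: row=5, L[5]='r', prepend. Next row=LF[5]=1
  step 4: row=1, L[1]='x', prepend. Next row=LF[1]=4
  step 5: row=4, L[4]='w', prepend. Next row=LF[4]=3
  step 6: row=3, L[3]='y', prepend. Next row=LF[3]=6
  step 7: row=6, L[6]='u', prepend. Next row=LF[6]=2
Reversed output: uywxry$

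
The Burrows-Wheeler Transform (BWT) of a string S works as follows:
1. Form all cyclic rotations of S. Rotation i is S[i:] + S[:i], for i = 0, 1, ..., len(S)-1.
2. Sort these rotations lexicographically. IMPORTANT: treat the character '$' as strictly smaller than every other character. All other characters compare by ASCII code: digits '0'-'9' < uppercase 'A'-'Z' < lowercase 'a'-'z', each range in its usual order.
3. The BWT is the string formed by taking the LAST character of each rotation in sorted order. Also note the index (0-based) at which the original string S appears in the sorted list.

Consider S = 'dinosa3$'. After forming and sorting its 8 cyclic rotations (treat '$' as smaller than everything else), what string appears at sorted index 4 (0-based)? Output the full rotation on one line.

All 8 rotations (rotation i = S[i:]+S[:i]):
  rot[0] = dinosa3$
  rot[1] = inosa3$d
  rot[2] = nosa3$di
  rot[3] = osa3$din
  rot[4] = sa3$dino
  rot[5] = a3$dinos
  rot[6] = 3$dinosa
  rot[7] = $dinosa3
Sorted (with $ < everything):
  sorted[0] = $dinosa3
  sorted[1] = 3$dinosa
  sorted[2] = a3$dinos
  sorted[3] = dinosa3$
  sorted[4] = inosa3$d
  sorted[5] = nosa3$di
  sorted[6] = osa3$din
  sorted[7] = sa3$dino
sorted[4] = inosa3$d

Answer: inosa3$d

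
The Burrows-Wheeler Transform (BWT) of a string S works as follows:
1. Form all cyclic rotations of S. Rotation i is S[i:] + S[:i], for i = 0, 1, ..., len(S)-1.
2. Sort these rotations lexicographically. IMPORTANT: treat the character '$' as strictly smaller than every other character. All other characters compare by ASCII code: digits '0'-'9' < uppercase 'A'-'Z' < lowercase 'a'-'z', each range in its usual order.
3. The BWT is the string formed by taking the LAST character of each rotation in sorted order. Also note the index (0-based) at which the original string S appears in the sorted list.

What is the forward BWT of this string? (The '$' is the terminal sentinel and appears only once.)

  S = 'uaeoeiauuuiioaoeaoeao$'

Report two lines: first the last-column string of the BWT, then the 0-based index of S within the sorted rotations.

All 22 rotations (rotation i = S[i:]+S[:i]):
  rot[0] = uaeoeiauuuiioaoeaoeao$
  rot[1] = aeoeiauuuiioaoeaoeao$u
  rot[2] = eoeiauuuiioaoeaoeao$ua
  rot[3] = oeiauuuiioaoeaoeao$uae
  rot[4] = eiauuuiioaoeaoeao$uaeo
  rot[5] = iauuuiioaoeaoeao$uaeoe
  rot[6] = auuuiioaoeaoeao$uaeoei
  rot[7] = uuuiioaoeaoeao$uaeoeia
  rot[8] = uuiioaoeaoeao$uaeoeiau
  rot[9] = uiioaoeaoeao$uaeoeiauu
  rot[10] = iioaoeaoeao$uaeoeiauuu
  rot[11] = ioaoeaoeao$uaeoeiauuui
  rot[12] = oaoeaoeao$uaeoeiauuuii
  rot[13] = aoeaoeao$uaeoeiauuuiio
  rot[14] = oeaoeao$uaeoeiauuuiioa
  rot[15] = eaoeao$uaeoeiauuuiioao
  rot[16] = aoeao$uaeoeiauuuiioaoe
  rot[17] = oeao$uaeoeiauuuiioaoea
  rot[18] = eao$uaeoeiauuuiioaoeao
  rot[19] = ao$uaeoeiauuuiioaoeaoe
  rot[20] = o$uaeoeiauuuiioaoeaoea
  rot[21] = $uaeoeiauuuiioaoeaoeao
Sorted (with $ < everything):
  sorted[0] = $uaeoeiauuuiioaoeaoeao  (last char: 'o')
  sorted[1] = aeoeiauuuiioaoeaoeao$u  (last char: 'u')
  sorted[2] = ao$uaeoeiauuuiioaoeaoe  (last char: 'e')
  sorted[3] = aoeao$uaeoeiauuuiioaoe  (last char: 'e')
  sorted[4] = aoeaoeao$uaeoeiauuuiio  (last char: 'o')
  sorted[5] = auuuiioaoeaoeao$uaeoei  (last char: 'i')
  sorted[6] = eao$uaeoeiauuuiioaoeao  (last char: 'o')
  sorted[7] = eaoeao$uaeoeiauuuiioao  (last char: 'o')
  sorted[8] = eiauuuiioaoeaoeao$uaeo  (last char: 'o')
  sorted[9] = eoeiauuuiioaoeaoeao$ua  (last char: 'a')
  sorted[10] = iauuuiioaoeaoeao$uaeoe  (last char: 'e')
  sorted[11] = iioaoeaoeao$uaeoeiauuu  (last char: 'u')
  sorted[12] = ioaoeaoeao$uaeoeiauuui  (last char: 'i')
  sorted[13] = o$uaeoeiauuuiioaoeaoea  (last char: 'a')
  sorted[14] = oaoeaoeao$uaeoeiauuuii  (last char: 'i')
  sorted[15] = oeao$uaeoeiauuuiioaoea  (last char: 'a')
  sorted[16] = oeaoeao$uaeoeiauuuiioa  (last char: 'a')
  sorted[17] = oeiauuuiioaoeaoeao$uae  (last char: 'e')
  sorted[18] = uaeoeiauuuiioaoeaoeao$  (last char: '$')
  sorted[19] = uiioaoeaoeao$uaeoeiauu  (last char: 'u')
  sorted[20] = uuiioaoeaoeao$uaeoeiau  (last char: 'u')
  sorted[21] = uuuiioaoeaoeao$uaeoeia  (last char: 'a')
Last column: oueeoioooaeuiaiaae$uua
Original string S is at sorted index 18

Answer: oueeoioooaeuiaiaae$uua
18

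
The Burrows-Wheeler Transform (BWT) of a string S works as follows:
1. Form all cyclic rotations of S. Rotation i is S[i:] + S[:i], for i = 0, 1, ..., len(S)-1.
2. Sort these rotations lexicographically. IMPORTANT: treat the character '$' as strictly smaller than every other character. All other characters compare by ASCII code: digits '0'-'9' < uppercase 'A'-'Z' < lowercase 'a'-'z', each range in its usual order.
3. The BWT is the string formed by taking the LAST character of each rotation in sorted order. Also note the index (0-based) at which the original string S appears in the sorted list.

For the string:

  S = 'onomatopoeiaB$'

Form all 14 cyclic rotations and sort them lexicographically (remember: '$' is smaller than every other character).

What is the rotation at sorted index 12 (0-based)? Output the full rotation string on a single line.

All 14 rotations (rotation i = S[i:]+S[:i]):
  rot[0] = onomatopoeiaB$
  rot[1] = nomatopoeiaB$o
  rot[2] = omatopoeiaB$on
  rot[3] = matopoeiaB$ono
  rot[4] = atopoeiaB$onom
  rot[5] = topoeiaB$onoma
  rot[6] = opoeiaB$onomat
  rot[7] = poeiaB$onomato
  rot[8] = oeiaB$onomatop
  rot[9] = eiaB$onomatopo
  rot[10] = iaB$onomatopoe
  rot[11] = aB$onomatopoei
  rot[12] = B$onomatopoeia
  rot[13] = $onomatopoeiaB
Sorted (with $ < everything):
  sorted[0] = $onomatopoeiaB
  sorted[1] = B$onomatopoeia
  sorted[2] = aB$onomatopoei
  sorted[3] = atopoeiaB$onom
  sorted[4] = eiaB$onomatopo
  sorted[5] = iaB$onomatopoe
  sorted[6] = matopoeiaB$ono
  sorted[7] = nomatopoeiaB$o
  sorted[8] = oeiaB$onomatop
  sorted[9] = omatopoeiaB$on
  sorted[10] = onomatopoeiaB$
  sorted[11] = opoeiaB$onomat
  sorted[12] = poeiaB$onomato
  sorted[13] = topoeiaB$onoma
sorted[12] = poeiaB$onomato

Answer: poeiaB$onomato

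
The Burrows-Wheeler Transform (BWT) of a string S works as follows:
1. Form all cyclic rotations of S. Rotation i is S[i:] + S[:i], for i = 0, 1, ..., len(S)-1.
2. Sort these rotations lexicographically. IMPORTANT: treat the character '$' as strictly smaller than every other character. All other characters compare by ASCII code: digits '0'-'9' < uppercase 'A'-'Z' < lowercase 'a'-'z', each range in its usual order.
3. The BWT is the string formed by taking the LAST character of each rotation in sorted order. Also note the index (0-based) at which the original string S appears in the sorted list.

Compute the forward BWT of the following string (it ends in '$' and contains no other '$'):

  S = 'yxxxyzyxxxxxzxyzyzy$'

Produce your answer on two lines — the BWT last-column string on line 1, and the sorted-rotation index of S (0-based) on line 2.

All 20 rotations (rotation i = S[i:]+S[:i]):
  rot[0] = yxxxyzyxxxxxzxyzyzy$
  rot[1] = xxxyzyxxxxxzxyzyzy$y
  rot[2] = xxyzyxxxxxzxyzyzy$yx
  rot[3] = xyzyxxxxxzxyzyzy$yxx
  rot[4] = yzyxxxxxzxyzyzy$yxxx
  rot[5] = zyxxxxxzxyzyzy$yxxxy
  rot[6] = yxxxxxzxyzyzy$yxxxyz
  rot[7] = xxxxxzxyzyzy$yxxxyzy
  rot[8] = xxxxzxyzyzy$yxxxyzyx
  rot[9] = xxxzxyzyzy$yxxxyzyxx
  rot[10] = xxzxyzyzy$yxxxyzyxxx
  rot[11] = xzxyzyzy$yxxxyzyxxxx
  rot[12] = zxyzyzy$yxxxyzyxxxxx
  rot[13] = xyzyzy$yxxxyzyxxxxxz
  rot[14] = yzyzy$yxxxyzyxxxxxzx
  rot[15] = zyzy$yxxxyzyxxxxxzxy
  rot[16] = yzy$yxxxyzyxxxxxzxyz
  rot[17] = zy$yxxxyzyxxxxxzxyzy
  rot[18] = y$yxxxyzyxxxxxzxyzyz
  rot[19] = $yxxxyzyxxxxxzxyzyzy
Sorted (with $ < everything):
  sorted[0] = $yxxxyzyxxxxxzxyzyzy  (last char: 'y')
  sorted[1] = xxxxxzxyzyzy$yxxxyzy  (last char: 'y')
  sorted[2] = xxxxzxyzyzy$yxxxyzyx  (last char: 'x')
  sorted[3] = xxxyzyxxxxxzxyzyzy$y  (last char: 'y')
  sorted[4] = xxxzxyzyzy$yxxxyzyxx  (last char: 'x')
  sorted[5] = xxyzyxxxxxzxyzyzy$yx  (last char: 'x')
  sorted[6] = xxzxyzyzy$yxxxyzyxxx  (last char: 'x')
  sorted[7] = xyzyxxxxxzxyzyzy$yxx  (last char: 'x')
  sorted[8] = xyzyzy$yxxxyzyxxxxxz  (last char: 'z')
  sorted[9] = xzxyzyzy$yxxxyzyxxxx  (last char: 'x')
  sorted[10] = y$yxxxyzyxxxxxzxyzyz  (last char: 'z')
  sorted[11] = yxxxxxzxyzyzy$yxxxyz  (last char: 'z')
  sorted[12] = yxxxyzyxxxxxzxyzyzy$  (last char: '$')
  sorted[13] = yzy$yxxxyzyxxxxxzxyz  (last char: 'z')
  sorted[14] = yzyxxxxxzxyzyzy$yxxx  (last char: 'x')
  sorted[15] = yzyzy$yxxxyzyxxxxxzx  (last char: 'x')
  sorted[16] = zxyzyzy$yxxxyzyxxxxx  (last char: 'x')
  sorted[17] = zy$yxxxyzyxxxxxzxyzy  (last char: 'y')
  sorted[18] = zyxxxxxzxyzyzy$yxxxy  (last char: 'y')
  sorted[19] = zyzy$yxxxyzyxxxxxzxy  (last char: 'y')
Last column: yyxyxxxxzxzz$zxxxyyy
Original string S is at sorted index 12

Answer: yyxyxxxxzxzz$zxxxyyy
12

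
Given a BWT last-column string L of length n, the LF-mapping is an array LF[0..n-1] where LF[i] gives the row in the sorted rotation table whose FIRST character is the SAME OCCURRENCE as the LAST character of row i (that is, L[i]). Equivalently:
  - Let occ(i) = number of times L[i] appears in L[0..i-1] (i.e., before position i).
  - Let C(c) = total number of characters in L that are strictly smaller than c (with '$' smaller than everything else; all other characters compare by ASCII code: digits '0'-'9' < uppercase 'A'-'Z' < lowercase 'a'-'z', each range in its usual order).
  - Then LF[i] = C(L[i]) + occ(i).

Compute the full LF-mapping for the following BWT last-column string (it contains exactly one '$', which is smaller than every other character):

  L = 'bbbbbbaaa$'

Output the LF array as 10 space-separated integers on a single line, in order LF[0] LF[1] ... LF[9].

Answer: 4 5 6 7 8 9 1 2 3 0

Derivation:
Char counts: '$':1, 'a':3, 'b':6
C (first-col start): C('$')=0, C('a')=1, C('b')=4
L[0]='b': occ=0, LF[0]=C('b')+0=4+0=4
L[1]='b': occ=1, LF[1]=C('b')+1=4+1=5
L[2]='b': occ=2, LF[2]=C('b')+2=4+2=6
L[3]='b': occ=3, LF[3]=C('b')+3=4+3=7
L[4]='b': occ=4, LF[4]=C('b')+4=4+4=8
L[5]='b': occ=5, LF[5]=C('b')+5=4+5=9
L[6]='a': occ=0, LF[6]=C('a')+0=1+0=1
L[7]='a': occ=1, LF[7]=C('a')+1=1+1=2
L[8]='a': occ=2, LF[8]=C('a')+2=1+2=3
L[9]='$': occ=0, LF[9]=C('$')+0=0+0=0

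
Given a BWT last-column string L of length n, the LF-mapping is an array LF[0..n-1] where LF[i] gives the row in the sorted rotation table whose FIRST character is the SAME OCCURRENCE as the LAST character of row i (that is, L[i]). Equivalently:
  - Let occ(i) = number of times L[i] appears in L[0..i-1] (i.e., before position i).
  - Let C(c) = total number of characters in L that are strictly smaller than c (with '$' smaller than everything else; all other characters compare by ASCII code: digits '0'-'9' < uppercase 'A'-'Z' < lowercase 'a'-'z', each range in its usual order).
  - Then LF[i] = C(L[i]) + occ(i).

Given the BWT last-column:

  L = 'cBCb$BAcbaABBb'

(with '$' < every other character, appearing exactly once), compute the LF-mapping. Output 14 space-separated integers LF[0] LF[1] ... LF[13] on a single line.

Char counts: '$':1, 'A':2, 'B':4, 'C':1, 'a':1, 'b':3, 'c':2
C (first-col start): C('$')=0, C('A')=1, C('B')=3, C('C')=7, C('a')=8, C('b')=9, C('c')=12
L[0]='c': occ=0, LF[0]=C('c')+0=12+0=12
L[1]='B': occ=0, LF[1]=C('B')+0=3+0=3
L[2]='C': occ=0, LF[2]=C('C')+0=7+0=7
L[3]='b': occ=0, LF[3]=C('b')+0=9+0=9
L[4]='$': occ=0, LF[4]=C('$')+0=0+0=0
L[5]='B': occ=1, LF[5]=C('B')+1=3+1=4
L[6]='A': occ=0, LF[6]=C('A')+0=1+0=1
L[7]='c': occ=1, LF[7]=C('c')+1=12+1=13
L[8]='b': occ=1, LF[8]=C('b')+1=9+1=10
L[9]='a': occ=0, LF[9]=C('a')+0=8+0=8
L[10]='A': occ=1, LF[10]=C('A')+1=1+1=2
L[11]='B': occ=2, LF[11]=C('B')+2=3+2=5
L[12]='B': occ=3, LF[12]=C('B')+3=3+3=6
L[13]='b': occ=2, LF[13]=C('b')+2=9+2=11

Answer: 12 3 7 9 0 4 1 13 10 8 2 5 6 11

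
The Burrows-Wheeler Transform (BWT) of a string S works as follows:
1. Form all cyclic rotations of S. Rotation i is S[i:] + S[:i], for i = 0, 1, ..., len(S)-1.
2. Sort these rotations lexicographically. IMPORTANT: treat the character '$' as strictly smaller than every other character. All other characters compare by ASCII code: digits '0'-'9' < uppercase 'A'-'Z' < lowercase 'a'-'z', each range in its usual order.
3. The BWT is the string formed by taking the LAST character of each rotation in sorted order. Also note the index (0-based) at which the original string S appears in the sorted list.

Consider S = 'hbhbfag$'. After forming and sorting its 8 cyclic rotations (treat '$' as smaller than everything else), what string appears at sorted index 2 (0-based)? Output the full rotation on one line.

Answer: bfag$hbh

Derivation:
All 8 rotations (rotation i = S[i:]+S[:i]):
  rot[0] = hbhbfag$
  rot[1] = bhbfag$h
  rot[2] = hbfag$hb
  rot[3] = bfag$hbh
  rot[4] = fag$hbhb
  rot[5] = ag$hbhbf
  rot[6] = g$hbhbfa
  rot[7] = $hbhbfag
Sorted (with $ < everything):
  sorted[0] = $hbhbfag
  sorted[1] = ag$hbhbf
  sorted[2] = bfag$hbh
  sorted[3] = bhbfag$h
  sorted[4] = fag$hbhb
  sorted[5] = g$hbhbfa
  sorted[6] = hbfag$hb
  sorted[7] = hbhbfag$
sorted[2] = bfag$hbh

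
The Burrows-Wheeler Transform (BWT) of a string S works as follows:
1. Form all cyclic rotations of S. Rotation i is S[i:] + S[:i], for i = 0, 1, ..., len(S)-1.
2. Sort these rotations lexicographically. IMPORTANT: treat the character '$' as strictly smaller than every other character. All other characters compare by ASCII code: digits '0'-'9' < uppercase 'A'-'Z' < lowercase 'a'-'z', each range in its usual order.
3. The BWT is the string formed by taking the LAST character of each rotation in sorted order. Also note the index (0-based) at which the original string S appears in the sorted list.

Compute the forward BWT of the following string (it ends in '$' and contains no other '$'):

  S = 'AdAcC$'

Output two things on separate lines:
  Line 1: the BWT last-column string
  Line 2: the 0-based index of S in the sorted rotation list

Answer: Cd$cAA
2

Derivation:
All 6 rotations (rotation i = S[i:]+S[:i]):
  rot[0] = AdAcC$
  rot[1] = dAcC$A
  rot[2] = AcC$Ad
  rot[3] = cC$AdA
  rot[4] = C$AdAc
  rot[5] = $AdAcC
Sorted (with $ < everything):
  sorted[0] = $AdAcC  (last char: 'C')
  sorted[1] = AcC$Ad  (last char: 'd')
  sorted[2] = AdAcC$  (last char: '$')
  sorted[3] = C$AdAc  (last char: 'c')
  sorted[4] = cC$AdA  (last char: 'A')
  sorted[5] = dAcC$A  (last char: 'A')
Last column: Cd$cAA
Original string S is at sorted index 2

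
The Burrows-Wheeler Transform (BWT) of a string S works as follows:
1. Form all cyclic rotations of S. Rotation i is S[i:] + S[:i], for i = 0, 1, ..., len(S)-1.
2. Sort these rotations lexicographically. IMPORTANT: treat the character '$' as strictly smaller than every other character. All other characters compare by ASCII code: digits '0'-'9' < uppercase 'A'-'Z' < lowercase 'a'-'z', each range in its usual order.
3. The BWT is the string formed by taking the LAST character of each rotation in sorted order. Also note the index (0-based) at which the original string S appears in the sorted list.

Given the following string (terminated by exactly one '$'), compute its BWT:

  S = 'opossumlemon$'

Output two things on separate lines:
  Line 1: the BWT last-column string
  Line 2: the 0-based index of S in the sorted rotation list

All 13 rotations (rotation i = S[i:]+S[:i]):
  rot[0] = opossumlemon$
  rot[1] = possumlemon$o
  rot[2] = ossumlemon$op
  rot[3] = ssumlemon$opo
  rot[4] = sumlemon$opos
  rot[5] = umlemon$oposs
  rot[6] = mlemon$opossu
  rot[7] = lemon$opossum
  rot[8] = emon$opossuml
  rot[9] = mon$opossumle
  rot[10] = on$opossumlem
  rot[11] = n$opossumlemo
  rot[12] = $opossumlemon
Sorted (with $ < everything):
  sorted[0] = $opossumlemon  (last char: 'n')
  sorted[1] = emon$opossuml  (last char: 'l')
  sorted[2] = lemon$opossum  (last char: 'm')
  sorted[3] = mlemon$opossu  (last char: 'u')
  sorted[4] = mon$opossumle  (last char: 'e')
  sorted[5] = n$opossumlemo  (last char: 'o')
  sorted[6] = on$opossumlem  (last char: 'm')
  sorted[7] = opossumlemon$  (last char: '$')
  sorted[8] = ossumlemon$op  (last char: 'p')
  sorted[9] = possumlemon$o  (last char: 'o')
  sorted[10] = ssumlemon$opo  (last char: 'o')
  sorted[11] = sumlemon$opos  (last char: 's')
  sorted[12] = umlemon$oposs  (last char: 's')
Last column: nlmueom$pooss
Original string S is at sorted index 7

Answer: nlmueom$pooss
7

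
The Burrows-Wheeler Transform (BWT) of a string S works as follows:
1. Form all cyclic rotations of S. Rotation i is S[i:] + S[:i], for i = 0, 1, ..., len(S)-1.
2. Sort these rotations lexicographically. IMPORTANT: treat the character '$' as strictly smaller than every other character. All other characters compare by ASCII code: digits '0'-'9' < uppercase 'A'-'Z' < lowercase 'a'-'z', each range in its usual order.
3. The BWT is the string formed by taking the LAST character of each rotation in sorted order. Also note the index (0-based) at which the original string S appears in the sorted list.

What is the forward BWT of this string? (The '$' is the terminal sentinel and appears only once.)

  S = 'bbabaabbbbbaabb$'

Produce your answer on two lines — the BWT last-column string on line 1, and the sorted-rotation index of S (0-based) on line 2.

Answer: bbbbaabbabab$bba
12

Derivation:
All 16 rotations (rotation i = S[i:]+S[:i]):
  rot[0] = bbabaabbbbbaabb$
  rot[1] = babaabbbbbaabb$b
  rot[2] = abaabbbbbaabb$bb
  rot[3] = baabbbbbaabb$bba
  rot[4] = aabbbbbaabb$bbab
  rot[5] = abbbbbaabb$bbaba
  rot[6] = bbbbbaabb$bbabaa
  rot[7] = bbbbaabb$bbabaab
  rot[8] = bbbaabb$bbabaabb
  rot[9] = bbaabb$bbabaabbb
  rot[10] = baabb$bbabaabbbb
  rot[11] = aabb$bbabaabbbbb
  rot[12] = abb$bbabaabbbbba
  rot[13] = bb$bbabaabbbbbaa
  rot[14] = b$bbabaabbbbbaab
  rot[15] = $bbabaabbbbbaabb
Sorted (with $ < everything):
  sorted[0] = $bbabaabbbbbaabb  (last char: 'b')
  sorted[1] = aabb$bbabaabbbbb  (last char: 'b')
  sorted[2] = aabbbbbaabb$bbab  (last char: 'b')
  sorted[3] = abaabbbbbaabb$bb  (last char: 'b')
  sorted[4] = abb$bbabaabbbbba  (last char: 'a')
  sorted[5] = abbbbbaabb$bbaba  (last char: 'a')
  sorted[6] = b$bbabaabbbbbaab  (last char: 'b')
  sorted[7] = baabb$bbabaabbbb  (last char: 'b')
  sorted[8] = baabbbbbaabb$bba  (last char: 'a')
  sorted[9] = babaabbbbbaabb$b  (last char: 'b')
  sorted[10] = bb$bbabaabbbbbaa  (last char: 'a')
  sorted[11] = bbaabb$bbabaabbb  (last char: 'b')
  sorted[12] = bbabaabbbbbaabb$  (last char: '$')
  sorted[13] = bbbaabb$bbabaabb  (last char: 'b')
  sorted[14] = bbbbaabb$bbabaab  (last char: 'b')
  sorted[15] = bbbbbaabb$bbabaa  (last char: 'a')
Last column: bbbbaabbabab$bba
Original string S is at sorted index 12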